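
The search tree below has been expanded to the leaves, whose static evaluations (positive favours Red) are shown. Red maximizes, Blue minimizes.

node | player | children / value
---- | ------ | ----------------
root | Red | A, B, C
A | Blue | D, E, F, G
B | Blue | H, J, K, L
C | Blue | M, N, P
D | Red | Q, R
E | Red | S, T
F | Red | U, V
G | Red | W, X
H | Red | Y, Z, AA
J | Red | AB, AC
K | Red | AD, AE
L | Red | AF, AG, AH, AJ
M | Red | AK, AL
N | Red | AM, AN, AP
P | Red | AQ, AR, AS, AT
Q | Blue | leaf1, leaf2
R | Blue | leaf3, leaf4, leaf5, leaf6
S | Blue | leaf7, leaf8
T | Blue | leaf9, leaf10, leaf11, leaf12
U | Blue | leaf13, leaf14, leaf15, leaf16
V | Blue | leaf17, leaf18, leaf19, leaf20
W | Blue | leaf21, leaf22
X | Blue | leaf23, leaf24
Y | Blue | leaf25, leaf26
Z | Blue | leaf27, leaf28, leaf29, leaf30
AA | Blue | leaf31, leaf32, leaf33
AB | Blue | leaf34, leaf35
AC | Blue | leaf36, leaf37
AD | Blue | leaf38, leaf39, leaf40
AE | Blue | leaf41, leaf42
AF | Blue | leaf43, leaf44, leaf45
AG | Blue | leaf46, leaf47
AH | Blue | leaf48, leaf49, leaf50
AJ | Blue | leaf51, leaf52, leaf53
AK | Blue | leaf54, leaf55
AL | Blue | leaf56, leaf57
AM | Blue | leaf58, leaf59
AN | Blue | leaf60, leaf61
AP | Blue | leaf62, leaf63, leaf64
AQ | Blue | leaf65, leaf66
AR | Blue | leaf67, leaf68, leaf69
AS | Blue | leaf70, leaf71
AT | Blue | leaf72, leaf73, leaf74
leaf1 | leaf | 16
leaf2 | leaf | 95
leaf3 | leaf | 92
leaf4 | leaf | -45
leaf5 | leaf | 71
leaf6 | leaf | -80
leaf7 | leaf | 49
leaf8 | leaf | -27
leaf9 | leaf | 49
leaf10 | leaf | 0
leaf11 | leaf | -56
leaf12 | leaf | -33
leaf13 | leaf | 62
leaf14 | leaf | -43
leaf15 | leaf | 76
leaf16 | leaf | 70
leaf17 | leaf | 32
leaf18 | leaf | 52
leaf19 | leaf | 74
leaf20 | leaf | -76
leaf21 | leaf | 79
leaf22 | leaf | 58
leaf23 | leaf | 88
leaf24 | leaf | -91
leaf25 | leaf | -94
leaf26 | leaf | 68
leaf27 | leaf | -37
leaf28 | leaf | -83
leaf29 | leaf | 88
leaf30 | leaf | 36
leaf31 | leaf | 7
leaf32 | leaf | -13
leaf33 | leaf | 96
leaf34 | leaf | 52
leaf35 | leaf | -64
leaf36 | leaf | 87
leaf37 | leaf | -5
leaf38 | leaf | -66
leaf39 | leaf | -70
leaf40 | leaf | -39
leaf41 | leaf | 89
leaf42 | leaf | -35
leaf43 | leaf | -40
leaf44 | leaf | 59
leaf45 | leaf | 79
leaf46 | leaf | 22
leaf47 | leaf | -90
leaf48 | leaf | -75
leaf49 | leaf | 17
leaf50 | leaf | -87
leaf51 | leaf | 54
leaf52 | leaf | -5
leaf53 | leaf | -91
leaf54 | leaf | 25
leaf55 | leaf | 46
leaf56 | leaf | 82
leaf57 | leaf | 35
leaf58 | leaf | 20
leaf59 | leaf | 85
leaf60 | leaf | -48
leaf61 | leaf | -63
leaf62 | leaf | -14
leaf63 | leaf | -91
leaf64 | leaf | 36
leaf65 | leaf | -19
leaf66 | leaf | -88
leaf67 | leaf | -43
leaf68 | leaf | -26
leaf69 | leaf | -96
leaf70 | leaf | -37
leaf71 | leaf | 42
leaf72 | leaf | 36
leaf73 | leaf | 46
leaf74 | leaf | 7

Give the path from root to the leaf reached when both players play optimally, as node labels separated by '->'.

root -> C -> P -> AT -> leaf74

Q (Blue): min(16, 95) = 16
R (Blue): min(92, -45, 71, -80) = -80
D (Red): max(16, -80) = 16
S (Blue): min(49, -27) = -27
T (Blue): min(49, 0, -56, -33) = -56
E (Red): max(-27, -56) = -27
U (Blue): min(62, -43, 76, 70) = -43
V (Blue): min(32, 52, 74, -76) = -76
F (Red): max(-43, -76) = -43
W (Blue): min(79, 58) = 58
X (Blue): min(88, -91) = -91
G (Red): max(58, -91) = 58
A (Blue): min(16, -27, -43, 58) = -43
Y (Blue): min(-94, 68) = -94
Z (Blue): min(-37, -83, 88, 36) = -83
AA (Blue): min(7, -13, 96) = -13
H (Red): max(-94, -83, -13) = -13
AB (Blue): min(52, -64) = -64
AC (Blue): min(87, -5) = -5
J (Red): max(-64, -5) = -5
AD (Blue): min(-66, -70, -39) = -70
AE (Blue): min(89, -35) = -35
K (Red): max(-70, -35) = -35
AF (Blue): min(-40, 59, 79) = -40
AG (Blue): min(22, -90) = -90
AH (Blue): min(-75, 17, -87) = -87
AJ (Blue): min(54, -5, -91) = -91
L (Red): max(-40, -90, -87, -91) = -40
B (Blue): min(-13, -5, -35, -40) = -40
AK (Blue): min(25, 46) = 25
AL (Blue): min(82, 35) = 35
M (Red): max(25, 35) = 35
AM (Blue): min(20, 85) = 20
AN (Blue): min(-48, -63) = -63
AP (Blue): min(-14, -91, 36) = -91
N (Red): max(20, -63, -91) = 20
AQ (Blue): min(-19, -88) = -88
AR (Blue): min(-43, -26, -96) = -96
AS (Blue): min(-37, 42) = -37
AT (Blue): min(36, 46, 7) = 7
P (Red): max(-88, -96, -37, 7) = 7
C (Blue): min(35, 20, 7) = 7
root (Red): max(-43, -40, 7) = 7
At root, Red picks C (highest: 7).
At C, Blue picks P (lowest: 7).
At P, Red picks AT (highest: 7).
At AT, Blue picks leaf74 (lowest: 7).
Terminal value 7.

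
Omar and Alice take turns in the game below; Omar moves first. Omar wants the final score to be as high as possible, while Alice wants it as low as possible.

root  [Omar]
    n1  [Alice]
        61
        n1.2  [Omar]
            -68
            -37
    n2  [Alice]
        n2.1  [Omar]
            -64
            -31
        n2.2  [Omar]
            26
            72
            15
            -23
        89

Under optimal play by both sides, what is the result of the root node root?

-31

n1.2 (Omar): max(-68, -37) = -37
n1 (Alice): min(61, -37) = -37
n2.1 (Omar): max(-64, -31) = -31
n2.2 (Omar): max(26, 72, 15, -23) = 72
n2 (Alice): min(-31, 72, 89) = -31
root (Omar): max(-37, -31) = -31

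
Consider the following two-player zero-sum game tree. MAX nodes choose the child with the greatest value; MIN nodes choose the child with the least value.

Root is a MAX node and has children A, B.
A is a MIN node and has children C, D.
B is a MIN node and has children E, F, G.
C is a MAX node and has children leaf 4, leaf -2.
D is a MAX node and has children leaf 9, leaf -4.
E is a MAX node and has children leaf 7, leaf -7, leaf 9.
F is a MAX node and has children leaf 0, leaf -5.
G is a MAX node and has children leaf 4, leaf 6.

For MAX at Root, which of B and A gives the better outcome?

A

E (MAX): max(7, -7, 9) = 9
F (MAX): max(0, -5) = 0
G (MAX): max(4, 6) = 6
B (MIN): min(9, 0, 6) = 0
C (MAX): max(4, -2) = 4
D (MAX): max(9, -4) = 9
A (MIN): min(4, 9) = 4
MAX prefers the higher value; B=0, A=4. A is better since 4 > 0.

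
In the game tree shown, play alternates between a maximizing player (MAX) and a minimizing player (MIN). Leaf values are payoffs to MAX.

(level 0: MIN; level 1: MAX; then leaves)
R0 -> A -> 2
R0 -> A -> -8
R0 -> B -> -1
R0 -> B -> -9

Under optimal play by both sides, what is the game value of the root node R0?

A (MAX): max(2, -8) = 2
B (MAX): max(-1, -9) = -1
R0 (MIN): min(2, -1) = -1

-1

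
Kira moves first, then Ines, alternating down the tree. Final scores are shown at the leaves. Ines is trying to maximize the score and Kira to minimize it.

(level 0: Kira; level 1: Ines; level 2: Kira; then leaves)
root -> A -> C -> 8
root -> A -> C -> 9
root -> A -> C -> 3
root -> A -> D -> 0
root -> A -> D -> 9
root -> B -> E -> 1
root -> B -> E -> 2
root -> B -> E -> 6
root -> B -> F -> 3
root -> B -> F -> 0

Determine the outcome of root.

1

C (Kira): min(8, 9, 3) = 3
D (Kira): min(0, 9) = 0
A (Ines): max(3, 0) = 3
E (Kira): min(1, 2, 6) = 1
F (Kira): min(3, 0) = 0
B (Ines): max(1, 0) = 1
root (Kira): min(3, 1) = 1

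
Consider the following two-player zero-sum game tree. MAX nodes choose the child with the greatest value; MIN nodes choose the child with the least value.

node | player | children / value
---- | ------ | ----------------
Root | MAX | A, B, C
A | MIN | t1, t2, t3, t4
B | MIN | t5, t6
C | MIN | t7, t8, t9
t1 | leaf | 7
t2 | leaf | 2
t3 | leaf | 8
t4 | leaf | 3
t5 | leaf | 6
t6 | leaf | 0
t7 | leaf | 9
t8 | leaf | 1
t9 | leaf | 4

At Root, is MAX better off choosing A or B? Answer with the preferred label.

A

A (MIN): min(7, 2, 8, 3) = 2
B (MIN): min(6, 0) = 0
MAX prefers the higher value; A=2, B=0. A is better since 2 > 0.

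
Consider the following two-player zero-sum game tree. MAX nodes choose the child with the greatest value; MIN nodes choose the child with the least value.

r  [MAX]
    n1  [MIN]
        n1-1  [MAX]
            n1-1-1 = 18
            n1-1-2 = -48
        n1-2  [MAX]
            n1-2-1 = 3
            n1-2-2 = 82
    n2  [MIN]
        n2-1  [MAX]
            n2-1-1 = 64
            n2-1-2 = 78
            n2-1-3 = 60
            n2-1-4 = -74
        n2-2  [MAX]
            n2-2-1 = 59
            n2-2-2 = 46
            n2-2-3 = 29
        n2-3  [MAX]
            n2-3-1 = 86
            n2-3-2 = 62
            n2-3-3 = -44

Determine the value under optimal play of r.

n1-1 (MAX): max(18, -48) = 18
n1-2 (MAX): max(3, 82) = 82
n1 (MIN): min(18, 82) = 18
n2-1 (MAX): max(64, 78, 60, -74) = 78
n2-2 (MAX): max(59, 46, 29) = 59
n2-3 (MAX): max(86, 62, -44) = 86
n2 (MIN): min(78, 59, 86) = 59
r (MAX): max(18, 59) = 59

59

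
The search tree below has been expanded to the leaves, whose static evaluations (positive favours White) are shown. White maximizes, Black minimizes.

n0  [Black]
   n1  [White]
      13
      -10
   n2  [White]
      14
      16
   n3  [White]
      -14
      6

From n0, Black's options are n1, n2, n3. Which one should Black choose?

n3

n1 (White): max(13, -10) = 13
n2 (White): max(14, 16) = 16
n3 (White): max(-14, 6) = 6
n0 (Black): min(13, 16, 6) = 6
Black at n0 wants the lowest of {n1=13, n2=16, n3=6}, so chooses n3.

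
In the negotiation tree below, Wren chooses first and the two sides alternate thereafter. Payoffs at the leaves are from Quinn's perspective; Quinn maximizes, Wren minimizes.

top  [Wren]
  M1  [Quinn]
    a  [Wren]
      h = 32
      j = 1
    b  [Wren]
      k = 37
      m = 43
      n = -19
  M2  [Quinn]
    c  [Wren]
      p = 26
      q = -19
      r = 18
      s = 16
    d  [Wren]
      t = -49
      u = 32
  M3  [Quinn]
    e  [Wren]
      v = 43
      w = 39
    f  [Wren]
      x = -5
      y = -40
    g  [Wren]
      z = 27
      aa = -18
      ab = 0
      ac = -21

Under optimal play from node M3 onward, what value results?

e (Wren): min(43, 39) = 39
f (Wren): min(-5, -40) = -40
g (Wren): min(27, -18, 0, -21) = -21
M3 (Quinn): max(39, -40, -21) = 39

39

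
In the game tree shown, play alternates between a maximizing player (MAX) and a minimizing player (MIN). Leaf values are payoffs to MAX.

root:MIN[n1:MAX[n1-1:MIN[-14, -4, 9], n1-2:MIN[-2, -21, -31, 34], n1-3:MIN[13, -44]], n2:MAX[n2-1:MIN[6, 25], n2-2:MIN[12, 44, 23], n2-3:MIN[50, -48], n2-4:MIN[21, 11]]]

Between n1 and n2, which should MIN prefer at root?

n1-1 (MIN): min(-14, -4, 9) = -14
n1-2 (MIN): min(-2, -21, -31, 34) = -31
n1-3 (MIN): min(13, -44) = -44
n1 (MAX): max(-14, -31, -44) = -14
n2-1 (MIN): min(6, 25) = 6
n2-2 (MIN): min(12, 44, 23) = 12
n2-3 (MIN): min(50, -48) = -48
n2-4 (MIN): min(21, 11) = 11
n2 (MAX): max(6, 12, -48, 11) = 12
MIN prefers the lower value; n1=-14, n2=12. n1 is better since -14 < 12.

n1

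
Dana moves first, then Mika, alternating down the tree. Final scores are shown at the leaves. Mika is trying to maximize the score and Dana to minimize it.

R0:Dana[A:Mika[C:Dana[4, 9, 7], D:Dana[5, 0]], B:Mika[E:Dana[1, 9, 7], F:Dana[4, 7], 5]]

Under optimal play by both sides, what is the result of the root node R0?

4

C (Dana): min(4, 9, 7) = 4
D (Dana): min(5, 0) = 0
A (Mika): max(4, 0) = 4
E (Dana): min(1, 9, 7) = 1
F (Dana): min(4, 7) = 4
B (Mika): max(1, 4, 5) = 5
R0 (Dana): min(4, 5) = 4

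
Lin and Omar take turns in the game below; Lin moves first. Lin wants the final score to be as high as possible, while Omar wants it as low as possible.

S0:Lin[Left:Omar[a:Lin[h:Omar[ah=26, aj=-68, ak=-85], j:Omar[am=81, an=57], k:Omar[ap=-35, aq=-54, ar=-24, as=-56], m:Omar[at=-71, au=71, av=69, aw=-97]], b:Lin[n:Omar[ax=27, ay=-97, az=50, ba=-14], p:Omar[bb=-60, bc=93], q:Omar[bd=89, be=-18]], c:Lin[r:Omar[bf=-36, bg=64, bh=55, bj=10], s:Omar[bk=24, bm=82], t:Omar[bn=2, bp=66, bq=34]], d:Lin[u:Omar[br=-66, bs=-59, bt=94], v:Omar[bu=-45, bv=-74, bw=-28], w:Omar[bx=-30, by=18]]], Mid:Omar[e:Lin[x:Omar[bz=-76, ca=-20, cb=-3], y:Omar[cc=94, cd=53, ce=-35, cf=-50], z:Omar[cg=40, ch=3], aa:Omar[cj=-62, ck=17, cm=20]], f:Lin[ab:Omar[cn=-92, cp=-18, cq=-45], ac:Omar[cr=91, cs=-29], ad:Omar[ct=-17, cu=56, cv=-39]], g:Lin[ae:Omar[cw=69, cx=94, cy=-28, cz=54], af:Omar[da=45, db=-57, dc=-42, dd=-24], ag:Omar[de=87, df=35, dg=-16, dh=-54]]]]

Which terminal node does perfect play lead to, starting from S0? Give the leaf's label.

cs

h (Omar): min(26, -68, -85) = -85
j (Omar): min(81, 57) = 57
k (Omar): min(-35, -54, -24, -56) = -56
m (Omar): min(-71, 71, 69, -97) = -97
a (Lin): max(-85, 57, -56, -97) = 57
n (Omar): min(27, -97, 50, -14) = -97
p (Omar): min(-60, 93) = -60
q (Omar): min(89, -18) = -18
b (Lin): max(-97, -60, -18) = -18
r (Omar): min(-36, 64, 55, 10) = -36
s (Omar): min(24, 82) = 24
t (Omar): min(2, 66, 34) = 2
c (Lin): max(-36, 24, 2) = 24
u (Omar): min(-66, -59, 94) = -66
v (Omar): min(-45, -74, -28) = -74
w (Omar): min(-30, 18) = -30
d (Lin): max(-66, -74, -30) = -30
Left (Omar): min(57, -18, 24, -30) = -30
x (Omar): min(-76, -20, -3) = -76
y (Omar): min(94, 53, -35, -50) = -50
z (Omar): min(40, 3) = 3
aa (Omar): min(-62, 17, 20) = -62
e (Lin): max(-76, -50, 3, -62) = 3
ab (Omar): min(-92, -18, -45) = -92
ac (Omar): min(91, -29) = -29
ad (Omar): min(-17, 56, -39) = -39
f (Lin): max(-92, -29, -39) = -29
ae (Omar): min(69, 94, -28, 54) = -28
af (Omar): min(45, -57, -42, -24) = -57
ag (Omar): min(87, 35, -16, -54) = -54
g (Lin): max(-28, -57, -54) = -28
Mid (Omar): min(3, -29, -28) = -29
S0 (Lin): max(-30, -29) = -29
At S0, Lin picks Mid (highest: -29).
At Mid, Omar picks f (lowest: -29).
At f, Lin picks ac (highest: -29).
At ac, Omar picks cs (lowest: -29).
Terminal value -29.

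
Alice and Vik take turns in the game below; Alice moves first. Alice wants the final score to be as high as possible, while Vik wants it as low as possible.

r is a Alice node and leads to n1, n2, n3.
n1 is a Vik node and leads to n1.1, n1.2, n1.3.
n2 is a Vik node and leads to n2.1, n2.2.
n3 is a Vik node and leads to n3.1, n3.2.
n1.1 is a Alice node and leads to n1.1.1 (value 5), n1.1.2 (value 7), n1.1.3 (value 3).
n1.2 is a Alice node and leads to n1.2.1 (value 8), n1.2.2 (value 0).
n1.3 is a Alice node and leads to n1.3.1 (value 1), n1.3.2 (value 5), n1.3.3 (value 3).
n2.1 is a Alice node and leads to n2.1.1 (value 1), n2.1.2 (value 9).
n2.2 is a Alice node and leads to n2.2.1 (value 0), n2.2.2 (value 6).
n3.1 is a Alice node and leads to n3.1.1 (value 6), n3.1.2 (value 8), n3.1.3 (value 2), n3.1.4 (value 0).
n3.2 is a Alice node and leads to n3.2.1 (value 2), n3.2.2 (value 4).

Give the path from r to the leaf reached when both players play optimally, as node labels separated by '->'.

r -> n2 -> n2.2 -> n2.2.2

n1.1 (Alice): max(5, 7, 3) = 7
n1.2 (Alice): max(8, 0) = 8
n1.3 (Alice): max(1, 5, 3) = 5
n1 (Vik): min(7, 8, 5) = 5
n2.1 (Alice): max(1, 9) = 9
n2.2 (Alice): max(0, 6) = 6
n2 (Vik): min(9, 6) = 6
n3.1 (Alice): max(6, 8, 2, 0) = 8
n3.2 (Alice): max(2, 4) = 4
n3 (Vik): min(8, 4) = 4
r (Alice): max(5, 6, 4) = 6
At r, Alice picks n2 (highest: 6).
At n2, Vik picks n2.2 (lowest: 6).
At n2.2, Alice picks n2.2.2 (highest: 6).
Terminal value 6.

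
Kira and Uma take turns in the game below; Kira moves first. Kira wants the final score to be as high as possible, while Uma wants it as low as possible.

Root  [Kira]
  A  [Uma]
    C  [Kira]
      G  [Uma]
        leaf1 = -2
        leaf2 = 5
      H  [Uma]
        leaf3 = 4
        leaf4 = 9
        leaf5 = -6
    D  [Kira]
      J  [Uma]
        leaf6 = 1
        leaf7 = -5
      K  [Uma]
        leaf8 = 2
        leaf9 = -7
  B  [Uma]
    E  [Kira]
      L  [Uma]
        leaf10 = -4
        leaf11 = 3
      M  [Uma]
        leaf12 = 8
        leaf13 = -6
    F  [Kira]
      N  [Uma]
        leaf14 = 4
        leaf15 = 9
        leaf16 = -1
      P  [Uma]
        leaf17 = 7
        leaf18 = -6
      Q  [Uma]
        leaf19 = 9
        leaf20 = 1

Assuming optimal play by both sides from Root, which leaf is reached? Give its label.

leaf10

G (Uma): min(-2, 5) = -2
H (Uma): min(4, 9, -6) = -6
C (Kira): max(-2, -6) = -2
J (Uma): min(1, -5) = -5
K (Uma): min(2, -7) = -7
D (Kira): max(-5, -7) = -5
A (Uma): min(-2, -5) = -5
L (Uma): min(-4, 3) = -4
M (Uma): min(8, -6) = -6
E (Kira): max(-4, -6) = -4
N (Uma): min(4, 9, -1) = -1
P (Uma): min(7, -6) = -6
Q (Uma): min(9, 1) = 1
F (Kira): max(-1, -6, 1) = 1
B (Uma): min(-4, 1) = -4
Root (Kira): max(-5, -4) = -4
At Root, Kira picks B (highest: -4).
At B, Uma picks E (lowest: -4).
At E, Kira picks L (highest: -4).
At L, Uma picks leaf10 (lowest: -4).
Terminal value -4.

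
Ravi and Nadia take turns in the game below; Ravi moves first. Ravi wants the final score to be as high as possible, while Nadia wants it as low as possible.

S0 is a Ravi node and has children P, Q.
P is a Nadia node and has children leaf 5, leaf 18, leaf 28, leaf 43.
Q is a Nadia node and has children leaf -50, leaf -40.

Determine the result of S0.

P (Nadia): min(5, 18, 28, 43) = 5
Q (Nadia): min(-50, -40) = -50
S0 (Ravi): max(5, -50) = 5

5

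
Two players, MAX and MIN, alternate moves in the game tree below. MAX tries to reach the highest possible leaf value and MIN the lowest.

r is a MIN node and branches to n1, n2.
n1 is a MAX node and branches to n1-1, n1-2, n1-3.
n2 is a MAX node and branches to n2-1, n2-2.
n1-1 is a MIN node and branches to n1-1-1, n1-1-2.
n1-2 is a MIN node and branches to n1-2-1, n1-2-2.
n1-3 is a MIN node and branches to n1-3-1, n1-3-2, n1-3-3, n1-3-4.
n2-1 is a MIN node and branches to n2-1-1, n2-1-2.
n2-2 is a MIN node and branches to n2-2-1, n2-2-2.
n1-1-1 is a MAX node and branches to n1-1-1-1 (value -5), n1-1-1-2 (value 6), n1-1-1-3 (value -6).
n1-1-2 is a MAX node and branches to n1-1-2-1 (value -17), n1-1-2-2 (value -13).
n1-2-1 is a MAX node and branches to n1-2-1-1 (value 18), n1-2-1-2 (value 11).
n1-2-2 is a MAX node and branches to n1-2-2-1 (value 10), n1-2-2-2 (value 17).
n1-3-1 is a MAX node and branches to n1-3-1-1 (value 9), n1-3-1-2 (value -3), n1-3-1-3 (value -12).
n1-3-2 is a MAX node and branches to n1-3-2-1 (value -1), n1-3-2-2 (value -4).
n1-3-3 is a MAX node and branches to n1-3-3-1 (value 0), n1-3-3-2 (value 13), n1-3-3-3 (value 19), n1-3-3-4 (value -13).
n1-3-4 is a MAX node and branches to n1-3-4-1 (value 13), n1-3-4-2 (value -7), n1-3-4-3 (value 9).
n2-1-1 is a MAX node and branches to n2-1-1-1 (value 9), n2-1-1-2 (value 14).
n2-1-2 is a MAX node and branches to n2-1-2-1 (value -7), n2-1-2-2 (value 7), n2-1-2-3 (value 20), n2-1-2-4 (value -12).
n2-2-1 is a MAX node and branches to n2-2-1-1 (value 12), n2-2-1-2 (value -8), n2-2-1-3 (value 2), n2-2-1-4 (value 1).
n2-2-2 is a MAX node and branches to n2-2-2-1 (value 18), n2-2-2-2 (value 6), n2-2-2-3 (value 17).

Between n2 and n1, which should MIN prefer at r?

n2

n2-1-1 (MAX): max(9, 14) = 14
n2-1-2 (MAX): max(-7, 7, 20, -12) = 20
n2-1 (MIN): min(14, 20) = 14
n2-2-1 (MAX): max(12, -8, 2, 1) = 12
n2-2-2 (MAX): max(18, 6, 17) = 18
n2-2 (MIN): min(12, 18) = 12
n2 (MAX): max(14, 12) = 14
n1-1-1 (MAX): max(-5, 6, -6) = 6
n1-1-2 (MAX): max(-17, -13) = -13
n1-1 (MIN): min(6, -13) = -13
n1-2-1 (MAX): max(18, 11) = 18
n1-2-2 (MAX): max(10, 17) = 17
n1-2 (MIN): min(18, 17) = 17
n1-3-1 (MAX): max(9, -3, -12) = 9
n1-3-2 (MAX): max(-1, -4) = -1
n1-3-3 (MAX): max(0, 13, 19, -13) = 19
n1-3-4 (MAX): max(13, -7, 9) = 13
n1-3 (MIN): min(9, -1, 19, 13) = -1
n1 (MAX): max(-13, 17, -1) = 17
MIN prefers the lower value; n2=14, n1=17. n2 is better since 14 < 17.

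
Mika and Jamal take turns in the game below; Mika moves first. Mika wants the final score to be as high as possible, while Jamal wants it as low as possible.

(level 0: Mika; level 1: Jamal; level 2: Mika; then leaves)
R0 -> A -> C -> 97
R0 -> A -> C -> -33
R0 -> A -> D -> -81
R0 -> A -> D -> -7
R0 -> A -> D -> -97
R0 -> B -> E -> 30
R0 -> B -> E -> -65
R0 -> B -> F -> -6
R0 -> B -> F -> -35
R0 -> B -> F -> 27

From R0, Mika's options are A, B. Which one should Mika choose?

C (Mika): max(97, -33) = 97
D (Mika): max(-81, -7, -97) = -7
A (Jamal): min(97, -7) = -7
E (Mika): max(30, -65) = 30
F (Mika): max(-6, -35, 27) = 27
B (Jamal): min(30, 27) = 27
R0 (Mika): max(-7, 27) = 27
Mika at R0 wants the highest of {A=-7, B=27}, so chooses B.

B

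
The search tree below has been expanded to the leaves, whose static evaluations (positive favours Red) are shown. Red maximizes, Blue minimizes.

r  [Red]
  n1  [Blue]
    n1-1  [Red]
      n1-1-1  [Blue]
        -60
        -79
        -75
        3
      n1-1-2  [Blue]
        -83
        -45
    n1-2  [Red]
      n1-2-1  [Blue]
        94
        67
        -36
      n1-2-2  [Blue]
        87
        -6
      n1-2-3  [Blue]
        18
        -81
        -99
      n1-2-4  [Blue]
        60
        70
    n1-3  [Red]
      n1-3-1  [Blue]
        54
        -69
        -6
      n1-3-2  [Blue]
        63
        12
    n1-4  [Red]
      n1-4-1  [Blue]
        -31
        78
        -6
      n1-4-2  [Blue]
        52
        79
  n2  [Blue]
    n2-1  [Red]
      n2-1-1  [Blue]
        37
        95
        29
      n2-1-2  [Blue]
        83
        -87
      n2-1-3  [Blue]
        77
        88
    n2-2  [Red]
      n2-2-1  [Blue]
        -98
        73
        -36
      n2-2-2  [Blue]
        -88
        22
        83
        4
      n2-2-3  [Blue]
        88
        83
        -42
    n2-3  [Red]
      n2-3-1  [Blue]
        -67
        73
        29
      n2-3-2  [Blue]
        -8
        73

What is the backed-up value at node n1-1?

n1-1-1 (Blue): min(-60, -79, -75, 3) = -79
n1-1-2 (Blue): min(-83, -45) = -83
n1-1 (Red): max(-79, -83) = -79

-79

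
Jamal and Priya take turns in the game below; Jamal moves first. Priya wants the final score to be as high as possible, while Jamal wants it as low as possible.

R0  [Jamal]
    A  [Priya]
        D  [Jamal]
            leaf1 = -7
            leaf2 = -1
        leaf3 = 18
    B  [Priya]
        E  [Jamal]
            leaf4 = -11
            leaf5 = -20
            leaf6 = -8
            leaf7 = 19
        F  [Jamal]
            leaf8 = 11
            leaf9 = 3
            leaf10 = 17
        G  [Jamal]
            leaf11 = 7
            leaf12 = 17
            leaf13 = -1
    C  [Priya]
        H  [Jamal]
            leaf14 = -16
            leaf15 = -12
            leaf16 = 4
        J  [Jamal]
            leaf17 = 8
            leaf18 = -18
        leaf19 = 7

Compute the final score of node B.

3

E (Jamal): min(-11, -20, -8, 19) = -20
F (Jamal): min(11, 3, 17) = 3
G (Jamal): min(7, 17, -1) = -1
B (Priya): max(-20, 3, -1) = 3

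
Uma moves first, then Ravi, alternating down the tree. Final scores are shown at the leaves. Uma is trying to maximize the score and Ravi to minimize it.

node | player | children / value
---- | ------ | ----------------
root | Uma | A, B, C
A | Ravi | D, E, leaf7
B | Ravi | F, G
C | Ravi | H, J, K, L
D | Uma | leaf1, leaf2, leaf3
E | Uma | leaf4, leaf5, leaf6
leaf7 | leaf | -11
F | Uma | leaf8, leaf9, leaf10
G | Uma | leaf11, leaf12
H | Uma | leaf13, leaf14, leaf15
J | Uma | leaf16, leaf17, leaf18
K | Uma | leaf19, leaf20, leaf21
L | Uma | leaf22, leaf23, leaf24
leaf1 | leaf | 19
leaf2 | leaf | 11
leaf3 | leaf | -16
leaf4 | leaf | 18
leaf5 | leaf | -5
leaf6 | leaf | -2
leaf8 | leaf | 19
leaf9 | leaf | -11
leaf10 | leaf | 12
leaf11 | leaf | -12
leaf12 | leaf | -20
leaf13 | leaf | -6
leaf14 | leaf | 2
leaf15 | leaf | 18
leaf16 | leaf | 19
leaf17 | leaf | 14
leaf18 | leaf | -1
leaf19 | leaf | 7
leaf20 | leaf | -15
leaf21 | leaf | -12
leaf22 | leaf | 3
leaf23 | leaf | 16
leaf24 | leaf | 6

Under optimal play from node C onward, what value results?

7

H (Uma): max(-6, 2, 18) = 18
J (Uma): max(19, 14, -1) = 19
K (Uma): max(7, -15, -12) = 7
L (Uma): max(3, 16, 6) = 16
C (Ravi): min(18, 19, 7, 16) = 7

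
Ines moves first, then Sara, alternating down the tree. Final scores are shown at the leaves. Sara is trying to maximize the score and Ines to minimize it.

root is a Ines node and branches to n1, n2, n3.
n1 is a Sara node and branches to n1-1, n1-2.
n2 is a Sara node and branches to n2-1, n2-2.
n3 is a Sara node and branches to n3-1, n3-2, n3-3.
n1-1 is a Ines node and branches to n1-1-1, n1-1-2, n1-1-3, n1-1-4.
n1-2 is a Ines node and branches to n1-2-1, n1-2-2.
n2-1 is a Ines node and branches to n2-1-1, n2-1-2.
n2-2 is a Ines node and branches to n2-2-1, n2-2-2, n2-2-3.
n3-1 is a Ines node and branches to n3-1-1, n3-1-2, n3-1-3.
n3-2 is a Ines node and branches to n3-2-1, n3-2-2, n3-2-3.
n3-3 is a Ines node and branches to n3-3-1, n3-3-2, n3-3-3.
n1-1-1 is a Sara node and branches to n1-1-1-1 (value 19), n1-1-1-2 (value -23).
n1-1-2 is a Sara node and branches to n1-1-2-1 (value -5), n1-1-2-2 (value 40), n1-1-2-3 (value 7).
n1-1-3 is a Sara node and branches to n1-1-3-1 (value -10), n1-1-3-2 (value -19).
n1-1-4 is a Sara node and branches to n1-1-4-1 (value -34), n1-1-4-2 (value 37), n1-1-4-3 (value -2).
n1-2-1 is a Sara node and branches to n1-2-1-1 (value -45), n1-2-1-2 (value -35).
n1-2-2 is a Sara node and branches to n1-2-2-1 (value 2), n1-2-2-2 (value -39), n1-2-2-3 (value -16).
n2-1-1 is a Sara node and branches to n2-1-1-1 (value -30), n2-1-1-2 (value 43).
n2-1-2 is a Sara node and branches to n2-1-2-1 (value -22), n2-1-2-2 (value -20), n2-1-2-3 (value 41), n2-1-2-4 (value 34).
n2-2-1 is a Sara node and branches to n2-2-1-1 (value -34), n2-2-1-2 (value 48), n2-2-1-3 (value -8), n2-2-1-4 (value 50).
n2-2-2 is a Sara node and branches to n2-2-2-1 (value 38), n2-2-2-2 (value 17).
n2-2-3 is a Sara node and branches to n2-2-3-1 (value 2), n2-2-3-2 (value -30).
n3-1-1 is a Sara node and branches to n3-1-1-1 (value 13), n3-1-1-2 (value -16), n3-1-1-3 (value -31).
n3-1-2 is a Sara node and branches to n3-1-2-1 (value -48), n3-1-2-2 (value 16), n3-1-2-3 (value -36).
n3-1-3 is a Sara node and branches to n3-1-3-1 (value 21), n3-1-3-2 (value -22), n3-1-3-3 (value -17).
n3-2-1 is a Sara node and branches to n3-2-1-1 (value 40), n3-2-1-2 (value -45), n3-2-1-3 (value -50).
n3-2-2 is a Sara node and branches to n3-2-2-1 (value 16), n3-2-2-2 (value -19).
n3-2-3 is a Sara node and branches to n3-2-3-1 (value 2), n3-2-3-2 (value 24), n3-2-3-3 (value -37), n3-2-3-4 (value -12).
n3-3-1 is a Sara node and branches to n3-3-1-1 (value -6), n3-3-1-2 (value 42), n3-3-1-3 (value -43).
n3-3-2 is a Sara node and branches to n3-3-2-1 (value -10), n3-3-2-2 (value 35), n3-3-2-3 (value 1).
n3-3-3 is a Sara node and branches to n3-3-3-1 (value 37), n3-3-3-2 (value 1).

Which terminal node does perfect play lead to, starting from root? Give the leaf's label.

n1-1-1 (Sara): max(19, -23) = 19
n1-1-2 (Sara): max(-5, 40, 7) = 40
n1-1-3 (Sara): max(-10, -19) = -10
n1-1-4 (Sara): max(-34, 37, -2) = 37
n1-1 (Ines): min(19, 40, -10, 37) = -10
n1-2-1 (Sara): max(-45, -35) = -35
n1-2-2 (Sara): max(2, -39, -16) = 2
n1-2 (Ines): min(-35, 2) = -35
n1 (Sara): max(-10, -35) = -10
n2-1-1 (Sara): max(-30, 43) = 43
n2-1-2 (Sara): max(-22, -20, 41, 34) = 41
n2-1 (Ines): min(43, 41) = 41
n2-2-1 (Sara): max(-34, 48, -8, 50) = 50
n2-2-2 (Sara): max(38, 17) = 38
n2-2-3 (Sara): max(2, -30) = 2
n2-2 (Ines): min(50, 38, 2) = 2
n2 (Sara): max(41, 2) = 41
n3-1-1 (Sara): max(13, -16, -31) = 13
n3-1-2 (Sara): max(-48, 16, -36) = 16
n3-1-3 (Sara): max(21, -22, -17) = 21
n3-1 (Ines): min(13, 16, 21) = 13
n3-2-1 (Sara): max(40, -45, -50) = 40
n3-2-2 (Sara): max(16, -19) = 16
n3-2-3 (Sara): max(2, 24, -37, -12) = 24
n3-2 (Ines): min(40, 16, 24) = 16
n3-3-1 (Sara): max(-6, 42, -43) = 42
n3-3-2 (Sara): max(-10, 35, 1) = 35
n3-3-3 (Sara): max(37, 1) = 37
n3-3 (Ines): min(42, 35, 37) = 35
n3 (Sara): max(13, 16, 35) = 35
root (Ines): min(-10, 41, 35) = -10
At root, Ines picks n1 (lowest: -10).
At n1, Sara picks n1-1 (highest: -10).
At n1-1, Ines picks n1-1-3 (lowest: -10).
At n1-1-3, Sara picks n1-1-3-1 (highest: -10).
Terminal value -10.

n1-1-3-1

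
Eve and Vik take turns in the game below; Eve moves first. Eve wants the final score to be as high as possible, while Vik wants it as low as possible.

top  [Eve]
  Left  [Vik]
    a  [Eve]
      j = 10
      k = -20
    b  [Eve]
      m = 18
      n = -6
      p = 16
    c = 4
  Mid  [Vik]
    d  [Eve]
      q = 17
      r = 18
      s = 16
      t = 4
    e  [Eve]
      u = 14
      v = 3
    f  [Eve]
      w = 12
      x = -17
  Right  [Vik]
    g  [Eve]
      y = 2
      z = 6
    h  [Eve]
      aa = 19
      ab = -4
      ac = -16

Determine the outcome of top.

12

a (Eve): max(10, -20) = 10
b (Eve): max(18, -6, 16) = 18
Left (Vik): min(10, 18, 4) = 4
d (Eve): max(17, 18, 16, 4) = 18
e (Eve): max(14, 3) = 14
f (Eve): max(12, -17) = 12
Mid (Vik): min(18, 14, 12) = 12
g (Eve): max(2, 6) = 6
h (Eve): max(19, -4, -16) = 19
Right (Vik): min(6, 19) = 6
top (Eve): max(4, 12, 6) = 12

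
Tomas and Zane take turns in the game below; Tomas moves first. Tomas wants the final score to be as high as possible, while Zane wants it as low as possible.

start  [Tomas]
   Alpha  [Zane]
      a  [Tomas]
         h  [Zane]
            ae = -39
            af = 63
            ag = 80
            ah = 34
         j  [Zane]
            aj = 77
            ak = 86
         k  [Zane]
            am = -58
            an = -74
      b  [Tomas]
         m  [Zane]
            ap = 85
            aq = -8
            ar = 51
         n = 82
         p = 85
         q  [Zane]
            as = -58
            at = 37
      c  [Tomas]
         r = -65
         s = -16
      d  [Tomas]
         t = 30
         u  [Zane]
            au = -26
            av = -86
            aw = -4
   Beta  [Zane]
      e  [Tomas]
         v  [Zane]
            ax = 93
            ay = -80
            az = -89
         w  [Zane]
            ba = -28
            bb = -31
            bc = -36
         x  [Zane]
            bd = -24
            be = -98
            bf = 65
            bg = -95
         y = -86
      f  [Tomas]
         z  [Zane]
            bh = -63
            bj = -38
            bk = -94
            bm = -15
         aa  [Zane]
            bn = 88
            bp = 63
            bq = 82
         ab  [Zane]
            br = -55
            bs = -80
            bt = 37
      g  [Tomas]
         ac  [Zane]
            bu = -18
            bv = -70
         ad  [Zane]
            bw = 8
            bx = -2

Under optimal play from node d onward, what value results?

30

u (Zane): min(-26, -86, -4) = -86
d (Tomas): max(30, -86) = 30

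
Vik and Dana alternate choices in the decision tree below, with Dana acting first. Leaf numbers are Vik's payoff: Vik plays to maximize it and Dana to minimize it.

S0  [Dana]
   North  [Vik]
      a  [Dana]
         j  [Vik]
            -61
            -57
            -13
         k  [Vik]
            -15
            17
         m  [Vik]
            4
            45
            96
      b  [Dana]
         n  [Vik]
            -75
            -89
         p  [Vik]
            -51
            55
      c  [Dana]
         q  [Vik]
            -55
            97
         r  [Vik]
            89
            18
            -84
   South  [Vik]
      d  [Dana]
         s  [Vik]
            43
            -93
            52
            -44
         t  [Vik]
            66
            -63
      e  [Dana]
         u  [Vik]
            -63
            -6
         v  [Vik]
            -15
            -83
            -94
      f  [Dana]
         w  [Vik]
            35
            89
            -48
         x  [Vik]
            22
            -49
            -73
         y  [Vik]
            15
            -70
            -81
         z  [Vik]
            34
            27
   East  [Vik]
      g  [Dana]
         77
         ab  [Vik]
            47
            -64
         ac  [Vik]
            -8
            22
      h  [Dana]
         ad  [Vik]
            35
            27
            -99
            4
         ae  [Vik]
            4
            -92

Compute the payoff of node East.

ab (Vik): max(47, -64) = 47
ac (Vik): max(-8, 22) = 22
g (Dana): min(77, 47, 22) = 22
ad (Vik): max(35, 27, -99, 4) = 35
ae (Vik): max(4, -92) = 4
h (Dana): min(35, 4) = 4
East (Vik): max(22, 4) = 22

22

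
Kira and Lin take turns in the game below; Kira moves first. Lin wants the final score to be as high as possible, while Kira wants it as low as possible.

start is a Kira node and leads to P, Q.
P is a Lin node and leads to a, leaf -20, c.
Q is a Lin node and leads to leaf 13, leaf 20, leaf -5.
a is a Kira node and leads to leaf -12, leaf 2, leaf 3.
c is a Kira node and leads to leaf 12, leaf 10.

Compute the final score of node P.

10

a (Kira): min(-12, 2, 3) = -12
c (Kira): min(12, 10) = 10
P (Lin): max(-12, -20, 10) = 10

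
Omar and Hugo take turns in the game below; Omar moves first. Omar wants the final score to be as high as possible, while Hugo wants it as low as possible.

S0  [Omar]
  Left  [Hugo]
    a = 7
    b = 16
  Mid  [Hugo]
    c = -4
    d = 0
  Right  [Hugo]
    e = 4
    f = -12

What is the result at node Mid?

-4

Mid (Hugo): min(-4, 0) = -4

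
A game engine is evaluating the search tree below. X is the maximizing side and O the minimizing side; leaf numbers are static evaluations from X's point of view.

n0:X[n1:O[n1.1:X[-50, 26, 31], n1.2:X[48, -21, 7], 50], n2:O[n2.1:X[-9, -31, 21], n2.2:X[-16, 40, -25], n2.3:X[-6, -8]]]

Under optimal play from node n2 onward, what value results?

-6

n2.1 (X): max(-9, -31, 21) = 21
n2.2 (X): max(-16, 40, -25) = 40
n2.3 (X): max(-6, -8) = -6
n2 (O): min(21, 40, -6) = -6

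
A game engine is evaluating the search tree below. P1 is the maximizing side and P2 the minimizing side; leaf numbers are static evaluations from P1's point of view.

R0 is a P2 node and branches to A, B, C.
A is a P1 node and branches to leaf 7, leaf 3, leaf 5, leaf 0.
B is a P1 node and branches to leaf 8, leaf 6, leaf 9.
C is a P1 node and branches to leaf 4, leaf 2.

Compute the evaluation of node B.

B (P1): max(8, 6, 9) = 9

9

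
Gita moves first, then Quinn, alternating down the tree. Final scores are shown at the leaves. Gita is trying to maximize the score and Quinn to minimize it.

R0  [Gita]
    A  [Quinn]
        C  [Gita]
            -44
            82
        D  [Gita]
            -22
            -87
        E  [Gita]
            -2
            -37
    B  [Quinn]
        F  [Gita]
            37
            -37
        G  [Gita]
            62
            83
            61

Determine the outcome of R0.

C (Gita): max(-44, 82) = 82
D (Gita): max(-22, -87) = -22
E (Gita): max(-2, -37) = -2
A (Quinn): min(82, -22, -2) = -22
F (Gita): max(37, -37) = 37
G (Gita): max(62, 83, 61) = 83
B (Quinn): min(37, 83) = 37
R0 (Gita): max(-22, 37) = 37

37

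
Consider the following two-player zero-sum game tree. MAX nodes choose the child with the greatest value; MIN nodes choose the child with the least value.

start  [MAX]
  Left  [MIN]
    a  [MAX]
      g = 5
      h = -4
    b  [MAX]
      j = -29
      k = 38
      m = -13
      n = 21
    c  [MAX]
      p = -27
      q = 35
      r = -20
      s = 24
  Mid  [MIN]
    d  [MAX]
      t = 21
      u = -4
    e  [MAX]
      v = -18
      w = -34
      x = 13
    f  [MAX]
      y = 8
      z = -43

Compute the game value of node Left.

a (MAX): max(5, -4) = 5
b (MAX): max(-29, 38, -13, 21) = 38
c (MAX): max(-27, 35, -20, 24) = 35
Left (MIN): min(5, 38, 35) = 5

5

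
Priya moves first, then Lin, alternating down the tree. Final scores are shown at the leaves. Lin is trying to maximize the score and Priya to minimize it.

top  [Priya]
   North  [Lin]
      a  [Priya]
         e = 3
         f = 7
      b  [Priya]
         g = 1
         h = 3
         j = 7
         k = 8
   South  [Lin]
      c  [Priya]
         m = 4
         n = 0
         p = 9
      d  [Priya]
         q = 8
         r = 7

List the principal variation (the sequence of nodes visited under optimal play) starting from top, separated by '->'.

a (Priya): min(3, 7) = 3
b (Priya): min(1, 3, 7, 8) = 1
North (Lin): max(3, 1) = 3
c (Priya): min(4, 0, 9) = 0
d (Priya): min(8, 7) = 7
South (Lin): max(0, 7) = 7
top (Priya): min(3, 7) = 3
At top, Priya picks North (lowest: 3).
At North, Lin picks a (highest: 3).
At a, Priya picks e (lowest: 3).
Terminal value 3.

top -> North -> a -> e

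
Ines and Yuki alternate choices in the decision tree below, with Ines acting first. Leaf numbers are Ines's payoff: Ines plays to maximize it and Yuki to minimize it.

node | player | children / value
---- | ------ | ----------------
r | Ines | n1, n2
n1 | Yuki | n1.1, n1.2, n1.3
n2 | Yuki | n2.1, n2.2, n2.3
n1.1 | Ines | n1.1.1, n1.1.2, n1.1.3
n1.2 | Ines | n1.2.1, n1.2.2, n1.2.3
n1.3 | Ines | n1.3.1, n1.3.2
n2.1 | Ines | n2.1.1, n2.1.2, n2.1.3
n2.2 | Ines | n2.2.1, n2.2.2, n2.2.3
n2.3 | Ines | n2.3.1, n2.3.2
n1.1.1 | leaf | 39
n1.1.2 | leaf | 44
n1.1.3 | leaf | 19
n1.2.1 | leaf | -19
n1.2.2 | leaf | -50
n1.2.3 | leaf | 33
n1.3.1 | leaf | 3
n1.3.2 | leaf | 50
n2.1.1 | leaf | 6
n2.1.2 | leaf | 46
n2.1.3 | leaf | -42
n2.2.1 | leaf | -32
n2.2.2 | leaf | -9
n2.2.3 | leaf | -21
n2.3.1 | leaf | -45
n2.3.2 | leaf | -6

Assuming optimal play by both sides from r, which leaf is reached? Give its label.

n1.2.3

n1.1 (Ines): max(39, 44, 19) = 44
n1.2 (Ines): max(-19, -50, 33) = 33
n1.3 (Ines): max(3, 50) = 50
n1 (Yuki): min(44, 33, 50) = 33
n2.1 (Ines): max(6, 46, -42) = 46
n2.2 (Ines): max(-32, -9, -21) = -9
n2.3 (Ines): max(-45, -6) = -6
n2 (Yuki): min(46, -9, -6) = -9
r (Ines): max(33, -9) = 33
At r, Ines picks n1 (highest: 33).
At n1, Yuki picks n1.2 (lowest: 33).
At n1.2, Ines picks n1.2.3 (highest: 33).
Terminal value 33.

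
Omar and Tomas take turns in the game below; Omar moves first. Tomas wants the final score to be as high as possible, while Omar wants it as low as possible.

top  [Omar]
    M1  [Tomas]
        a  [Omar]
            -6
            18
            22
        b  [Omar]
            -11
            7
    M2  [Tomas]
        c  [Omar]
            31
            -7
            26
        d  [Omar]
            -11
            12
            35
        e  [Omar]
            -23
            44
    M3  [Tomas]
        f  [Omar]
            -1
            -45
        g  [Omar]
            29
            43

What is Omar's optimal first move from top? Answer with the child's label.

a (Omar): min(-6, 18, 22) = -6
b (Omar): min(-11, 7) = -11
M1 (Tomas): max(-6, -11) = -6
c (Omar): min(31, -7, 26) = -7
d (Omar): min(-11, 12, 35) = -11
e (Omar): min(-23, 44) = -23
M2 (Tomas): max(-7, -11, -23) = -7
f (Omar): min(-1, -45) = -45
g (Omar): min(29, 43) = 29
M3 (Tomas): max(-45, 29) = 29
top (Omar): min(-6, -7, 29) = -7
Omar at top wants the lowest of {M1=-6, M2=-7, M3=29}, so chooses M2.

M2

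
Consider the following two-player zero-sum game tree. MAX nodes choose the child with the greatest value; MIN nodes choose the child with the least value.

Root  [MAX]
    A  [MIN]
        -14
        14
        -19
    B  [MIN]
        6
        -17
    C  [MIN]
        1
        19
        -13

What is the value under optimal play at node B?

B (MIN): min(6, -17) = -17

-17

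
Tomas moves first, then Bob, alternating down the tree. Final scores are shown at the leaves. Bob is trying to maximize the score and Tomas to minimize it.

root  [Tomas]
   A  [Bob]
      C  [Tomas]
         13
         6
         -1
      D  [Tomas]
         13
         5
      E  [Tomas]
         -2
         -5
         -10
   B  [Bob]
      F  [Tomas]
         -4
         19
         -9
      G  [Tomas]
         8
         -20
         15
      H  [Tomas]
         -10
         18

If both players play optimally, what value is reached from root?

-9

C (Tomas): min(13, 6, -1) = -1
D (Tomas): min(13, 5) = 5
E (Tomas): min(-2, -5, -10) = -10
A (Bob): max(-1, 5, -10) = 5
F (Tomas): min(-4, 19, -9) = -9
G (Tomas): min(8, -20, 15) = -20
H (Tomas): min(-10, 18) = -10
B (Bob): max(-9, -20, -10) = -9
root (Tomas): min(5, -9) = -9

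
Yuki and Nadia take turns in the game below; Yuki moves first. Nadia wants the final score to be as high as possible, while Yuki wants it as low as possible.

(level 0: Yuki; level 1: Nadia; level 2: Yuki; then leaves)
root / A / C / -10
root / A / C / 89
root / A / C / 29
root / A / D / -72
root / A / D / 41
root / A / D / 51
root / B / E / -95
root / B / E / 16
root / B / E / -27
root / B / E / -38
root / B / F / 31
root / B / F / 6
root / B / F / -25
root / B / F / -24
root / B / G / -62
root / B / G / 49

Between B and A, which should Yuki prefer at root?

B

E (Yuki): min(-95, 16, -27, -38) = -95
F (Yuki): min(31, 6, -25, -24) = -25
G (Yuki): min(-62, 49) = -62
B (Nadia): max(-95, -25, -62) = -25
C (Yuki): min(-10, 89, 29) = -10
D (Yuki): min(-72, 41, 51) = -72
A (Nadia): max(-10, -72) = -10
Yuki prefers the lower value; B=-25, A=-10. B is better since -25 < -10.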